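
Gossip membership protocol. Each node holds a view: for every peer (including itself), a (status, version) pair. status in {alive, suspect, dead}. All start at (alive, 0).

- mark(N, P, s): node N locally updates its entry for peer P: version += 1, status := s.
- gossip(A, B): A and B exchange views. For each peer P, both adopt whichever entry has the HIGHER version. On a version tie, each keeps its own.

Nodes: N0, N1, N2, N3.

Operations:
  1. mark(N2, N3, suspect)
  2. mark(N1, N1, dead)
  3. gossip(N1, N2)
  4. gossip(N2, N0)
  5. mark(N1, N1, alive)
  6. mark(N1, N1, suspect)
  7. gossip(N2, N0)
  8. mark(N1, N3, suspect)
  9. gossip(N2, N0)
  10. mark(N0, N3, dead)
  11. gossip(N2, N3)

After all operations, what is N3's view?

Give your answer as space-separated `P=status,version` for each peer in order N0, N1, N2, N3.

Answer: N0=alive,0 N1=dead,1 N2=alive,0 N3=suspect,1

Derivation:
Op 1: N2 marks N3=suspect -> (suspect,v1)
Op 2: N1 marks N1=dead -> (dead,v1)
Op 3: gossip N1<->N2 -> N1.N0=(alive,v0) N1.N1=(dead,v1) N1.N2=(alive,v0) N1.N3=(suspect,v1) | N2.N0=(alive,v0) N2.N1=(dead,v1) N2.N2=(alive,v0) N2.N3=(suspect,v1)
Op 4: gossip N2<->N0 -> N2.N0=(alive,v0) N2.N1=(dead,v1) N2.N2=(alive,v0) N2.N3=(suspect,v1) | N0.N0=(alive,v0) N0.N1=(dead,v1) N0.N2=(alive,v0) N0.N3=(suspect,v1)
Op 5: N1 marks N1=alive -> (alive,v2)
Op 6: N1 marks N1=suspect -> (suspect,v3)
Op 7: gossip N2<->N0 -> N2.N0=(alive,v0) N2.N1=(dead,v1) N2.N2=(alive,v0) N2.N3=(suspect,v1) | N0.N0=(alive,v0) N0.N1=(dead,v1) N0.N2=(alive,v0) N0.N3=(suspect,v1)
Op 8: N1 marks N3=suspect -> (suspect,v2)
Op 9: gossip N2<->N0 -> N2.N0=(alive,v0) N2.N1=(dead,v1) N2.N2=(alive,v0) N2.N3=(suspect,v1) | N0.N0=(alive,v0) N0.N1=(dead,v1) N0.N2=(alive,v0) N0.N3=(suspect,v1)
Op 10: N0 marks N3=dead -> (dead,v2)
Op 11: gossip N2<->N3 -> N2.N0=(alive,v0) N2.N1=(dead,v1) N2.N2=(alive,v0) N2.N3=(suspect,v1) | N3.N0=(alive,v0) N3.N1=(dead,v1) N3.N2=(alive,v0) N3.N3=(suspect,v1)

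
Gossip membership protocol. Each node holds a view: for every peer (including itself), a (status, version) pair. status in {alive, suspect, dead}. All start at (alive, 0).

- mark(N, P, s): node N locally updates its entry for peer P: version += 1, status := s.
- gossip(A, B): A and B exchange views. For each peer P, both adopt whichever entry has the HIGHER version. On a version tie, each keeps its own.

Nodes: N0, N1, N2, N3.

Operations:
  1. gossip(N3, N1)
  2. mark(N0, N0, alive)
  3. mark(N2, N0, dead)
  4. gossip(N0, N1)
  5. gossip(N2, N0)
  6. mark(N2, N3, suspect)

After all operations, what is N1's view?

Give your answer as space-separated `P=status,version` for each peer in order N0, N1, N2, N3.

Answer: N0=alive,1 N1=alive,0 N2=alive,0 N3=alive,0

Derivation:
Op 1: gossip N3<->N1 -> N3.N0=(alive,v0) N3.N1=(alive,v0) N3.N2=(alive,v0) N3.N3=(alive,v0) | N1.N0=(alive,v0) N1.N1=(alive,v0) N1.N2=(alive,v0) N1.N3=(alive,v0)
Op 2: N0 marks N0=alive -> (alive,v1)
Op 3: N2 marks N0=dead -> (dead,v1)
Op 4: gossip N0<->N1 -> N0.N0=(alive,v1) N0.N1=(alive,v0) N0.N2=(alive,v0) N0.N3=(alive,v0) | N1.N0=(alive,v1) N1.N1=(alive,v0) N1.N2=(alive,v0) N1.N3=(alive,v0)
Op 5: gossip N2<->N0 -> N2.N0=(dead,v1) N2.N1=(alive,v0) N2.N2=(alive,v0) N2.N3=(alive,v0) | N0.N0=(alive,v1) N0.N1=(alive,v0) N0.N2=(alive,v0) N0.N3=(alive,v0)
Op 6: N2 marks N3=suspect -> (suspect,v1)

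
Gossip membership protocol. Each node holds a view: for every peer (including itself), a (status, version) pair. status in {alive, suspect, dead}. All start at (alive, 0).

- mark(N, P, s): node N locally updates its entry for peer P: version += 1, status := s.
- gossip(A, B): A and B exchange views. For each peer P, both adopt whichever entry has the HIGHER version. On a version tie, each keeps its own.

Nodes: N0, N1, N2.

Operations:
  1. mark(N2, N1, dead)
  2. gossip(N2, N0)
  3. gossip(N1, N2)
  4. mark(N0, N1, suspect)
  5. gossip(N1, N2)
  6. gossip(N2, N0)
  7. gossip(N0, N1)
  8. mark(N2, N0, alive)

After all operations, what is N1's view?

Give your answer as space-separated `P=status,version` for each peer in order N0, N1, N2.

Op 1: N2 marks N1=dead -> (dead,v1)
Op 2: gossip N2<->N0 -> N2.N0=(alive,v0) N2.N1=(dead,v1) N2.N2=(alive,v0) | N0.N0=(alive,v0) N0.N1=(dead,v1) N0.N2=(alive,v0)
Op 3: gossip N1<->N2 -> N1.N0=(alive,v0) N1.N1=(dead,v1) N1.N2=(alive,v0) | N2.N0=(alive,v0) N2.N1=(dead,v1) N2.N2=(alive,v0)
Op 4: N0 marks N1=suspect -> (suspect,v2)
Op 5: gossip N1<->N2 -> N1.N0=(alive,v0) N1.N1=(dead,v1) N1.N2=(alive,v0) | N2.N0=(alive,v0) N2.N1=(dead,v1) N2.N2=(alive,v0)
Op 6: gossip N2<->N0 -> N2.N0=(alive,v0) N2.N1=(suspect,v2) N2.N2=(alive,v0) | N0.N0=(alive,v0) N0.N1=(suspect,v2) N0.N2=(alive,v0)
Op 7: gossip N0<->N1 -> N0.N0=(alive,v0) N0.N1=(suspect,v2) N0.N2=(alive,v0) | N1.N0=(alive,v0) N1.N1=(suspect,v2) N1.N2=(alive,v0)
Op 8: N2 marks N0=alive -> (alive,v1)

Answer: N0=alive,0 N1=suspect,2 N2=alive,0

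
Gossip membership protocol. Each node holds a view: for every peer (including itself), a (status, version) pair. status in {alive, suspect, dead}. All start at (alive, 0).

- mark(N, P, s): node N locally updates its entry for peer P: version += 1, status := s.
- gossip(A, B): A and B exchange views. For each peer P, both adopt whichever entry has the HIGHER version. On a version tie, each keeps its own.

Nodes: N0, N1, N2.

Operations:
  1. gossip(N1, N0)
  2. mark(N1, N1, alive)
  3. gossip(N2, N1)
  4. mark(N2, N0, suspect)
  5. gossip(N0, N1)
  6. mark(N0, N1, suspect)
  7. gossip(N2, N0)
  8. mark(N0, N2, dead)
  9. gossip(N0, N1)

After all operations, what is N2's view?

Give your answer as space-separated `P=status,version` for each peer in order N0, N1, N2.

Op 1: gossip N1<->N0 -> N1.N0=(alive,v0) N1.N1=(alive,v0) N1.N2=(alive,v0) | N0.N0=(alive,v0) N0.N1=(alive,v0) N0.N2=(alive,v0)
Op 2: N1 marks N1=alive -> (alive,v1)
Op 3: gossip N2<->N1 -> N2.N0=(alive,v0) N2.N1=(alive,v1) N2.N2=(alive,v0) | N1.N0=(alive,v0) N1.N1=(alive,v1) N1.N2=(alive,v0)
Op 4: N2 marks N0=suspect -> (suspect,v1)
Op 5: gossip N0<->N1 -> N0.N0=(alive,v0) N0.N1=(alive,v1) N0.N2=(alive,v0) | N1.N0=(alive,v0) N1.N1=(alive,v1) N1.N2=(alive,v0)
Op 6: N0 marks N1=suspect -> (suspect,v2)
Op 7: gossip N2<->N0 -> N2.N0=(suspect,v1) N2.N1=(suspect,v2) N2.N2=(alive,v0) | N0.N0=(suspect,v1) N0.N1=(suspect,v2) N0.N2=(alive,v0)
Op 8: N0 marks N2=dead -> (dead,v1)
Op 9: gossip N0<->N1 -> N0.N0=(suspect,v1) N0.N1=(suspect,v2) N0.N2=(dead,v1) | N1.N0=(suspect,v1) N1.N1=(suspect,v2) N1.N2=(dead,v1)

Answer: N0=suspect,1 N1=suspect,2 N2=alive,0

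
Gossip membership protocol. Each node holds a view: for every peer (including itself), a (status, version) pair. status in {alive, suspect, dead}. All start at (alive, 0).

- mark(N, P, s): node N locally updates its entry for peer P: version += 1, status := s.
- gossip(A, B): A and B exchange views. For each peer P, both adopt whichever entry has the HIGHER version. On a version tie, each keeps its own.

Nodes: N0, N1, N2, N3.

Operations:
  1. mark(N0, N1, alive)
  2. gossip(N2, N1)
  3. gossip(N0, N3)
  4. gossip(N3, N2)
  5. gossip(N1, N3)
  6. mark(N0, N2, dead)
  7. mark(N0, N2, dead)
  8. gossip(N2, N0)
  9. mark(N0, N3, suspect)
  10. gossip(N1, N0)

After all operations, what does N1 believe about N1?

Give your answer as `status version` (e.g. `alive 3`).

Answer: alive 1

Derivation:
Op 1: N0 marks N1=alive -> (alive,v1)
Op 2: gossip N2<->N1 -> N2.N0=(alive,v0) N2.N1=(alive,v0) N2.N2=(alive,v0) N2.N3=(alive,v0) | N1.N0=(alive,v0) N1.N1=(alive,v0) N1.N2=(alive,v0) N1.N3=(alive,v0)
Op 3: gossip N0<->N3 -> N0.N0=(alive,v0) N0.N1=(alive,v1) N0.N2=(alive,v0) N0.N3=(alive,v0) | N3.N0=(alive,v0) N3.N1=(alive,v1) N3.N2=(alive,v0) N3.N3=(alive,v0)
Op 4: gossip N3<->N2 -> N3.N0=(alive,v0) N3.N1=(alive,v1) N3.N2=(alive,v0) N3.N3=(alive,v0) | N2.N0=(alive,v0) N2.N1=(alive,v1) N2.N2=(alive,v0) N2.N3=(alive,v0)
Op 5: gossip N1<->N3 -> N1.N0=(alive,v0) N1.N1=(alive,v1) N1.N2=(alive,v0) N1.N3=(alive,v0) | N3.N0=(alive,v0) N3.N1=(alive,v1) N3.N2=(alive,v0) N3.N3=(alive,v0)
Op 6: N0 marks N2=dead -> (dead,v1)
Op 7: N0 marks N2=dead -> (dead,v2)
Op 8: gossip N2<->N0 -> N2.N0=(alive,v0) N2.N1=(alive,v1) N2.N2=(dead,v2) N2.N3=(alive,v0) | N0.N0=(alive,v0) N0.N1=(alive,v1) N0.N2=(dead,v2) N0.N3=(alive,v0)
Op 9: N0 marks N3=suspect -> (suspect,v1)
Op 10: gossip N1<->N0 -> N1.N0=(alive,v0) N1.N1=(alive,v1) N1.N2=(dead,v2) N1.N3=(suspect,v1) | N0.N0=(alive,v0) N0.N1=(alive,v1) N0.N2=(dead,v2) N0.N3=(suspect,v1)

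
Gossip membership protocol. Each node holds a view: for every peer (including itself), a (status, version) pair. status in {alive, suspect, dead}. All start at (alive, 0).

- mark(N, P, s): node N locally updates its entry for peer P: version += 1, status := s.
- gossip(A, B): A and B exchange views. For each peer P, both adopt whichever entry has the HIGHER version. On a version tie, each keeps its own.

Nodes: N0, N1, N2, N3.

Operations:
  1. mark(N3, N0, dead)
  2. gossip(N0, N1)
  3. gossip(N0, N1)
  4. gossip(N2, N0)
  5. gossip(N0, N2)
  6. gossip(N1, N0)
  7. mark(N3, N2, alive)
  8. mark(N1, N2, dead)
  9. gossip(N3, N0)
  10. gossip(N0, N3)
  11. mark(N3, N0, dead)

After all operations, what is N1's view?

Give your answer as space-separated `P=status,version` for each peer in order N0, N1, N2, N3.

Answer: N0=alive,0 N1=alive,0 N2=dead,1 N3=alive,0

Derivation:
Op 1: N3 marks N0=dead -> (dead,v1)
Op 2: gossip N0<->N1 -> N0.N0=(alive,v0) N0.N1=(alive,v0) N0.N2=(alive,v0) N0.N3=(alive,v0) | N1.N0=(alive,v0) N1.N1=(alive,v0) N1.N2=(alive,v0) N1.N3=(alive,v0)
Op 3: gossip N0<->N1 -> N0.N0=(alive,v0) N0.N1=(alive,v0) N0.N2=(alive,v0) N0.N3=(alive,v0) | N1.N0=(alive,v0) N1.N1=(alive,v0) N1.N2=(alive,v0) N1.N3=(alive,v0)
Op 4: gossip N2<->N0 -> N2.N0=(alive,v0) N2.N1=(alive,v0) N2.N2=(alive,v0) N2.N3=(alive,v0) | N0.N0=(alive,v0) N0.N1=(alive,v0) N0.N2=(alive,v0) N0.N3=(alive,v0)
Op 5: gossip N0<->N2 -> N0.N0=(alive,v0) N0.N1=(alive,v0) N0.N2=(alive,v0) N0.N3=(alive,v0) | N2.N0=(alive,v0) N2.N1=(alive,v0) N2.N2=(alive,v0) N2.N3=(alive,v0)
Op 6: gossip N1<->N0 -> N1.N0=(alive,v0) N1.N1=(alive,v0) N1.N2=(alive,v0) N1.N3=(alive,v0) | N0.N0=(alive,v0) N0.N1=(alive,v0) N0.N2=(alive,v0) N0.N3=(alive,v0)
Op 7: N3 marks N2=alive -> (alive,v1)
Op 8: N1 marks N2=dead -> (dead,v1)
Op 9: gossip N3<->N0 -> N3.N0=(dead,v1) N3.N1=(alive,v0) N3.N2=(alive,v1) N3.N3=(alive,v0) | N0.N0=(dead,v1) N0.N1=(alive,v0) N0.N2=(alive,v1) N0.N3=(alive,v0)
Op 10: gossip N0<->N3 -> N0.N0=(dead,v1) N0.N1=(alive,v0) N0.N2=(alive,v1) N0.N3=(alive,v0) | N3.N0=(dead,v1) N3.N1=(alive,v0) N3.N2=(alive,v1) N3.N3=(alive,v0)
Op 11: N3 marks N0=dead -> (dead,v2)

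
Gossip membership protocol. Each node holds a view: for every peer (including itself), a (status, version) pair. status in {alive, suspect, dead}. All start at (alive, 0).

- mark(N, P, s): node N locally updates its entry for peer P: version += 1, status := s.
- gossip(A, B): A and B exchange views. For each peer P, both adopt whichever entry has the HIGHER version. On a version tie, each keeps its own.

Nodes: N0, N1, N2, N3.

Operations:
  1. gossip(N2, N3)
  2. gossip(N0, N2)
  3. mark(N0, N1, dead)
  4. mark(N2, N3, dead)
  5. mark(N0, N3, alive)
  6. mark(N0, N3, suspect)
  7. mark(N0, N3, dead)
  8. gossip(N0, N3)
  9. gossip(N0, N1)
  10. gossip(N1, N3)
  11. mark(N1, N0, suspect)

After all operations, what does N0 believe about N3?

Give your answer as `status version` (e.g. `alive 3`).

Op 1: gossip N2<->N3 -> N2.N0=(alive,v0) N2.N1=(alive,v0) N2.N2=(alive,v0) N2.N3=(alive,v0) | N3.N0=(alive,v0) N3.N1=(alive,v0) N3.N2=(alive,v0) N3.N3=(alive,v0)
Op 2: gossip N0<->N2 -> N0.N0=(alive,v0) N0.N1=(alive,v0) N0.N2=(alive,v0) N0.N3=(alive,v0) | N2.N0=(alive,v0) N2.N1=(alive,v0) N2.N2=(alive,v0) N2.N3=(alive,v0)
Op 3: N0 marks N1=dead -> (dead,v1)
Op 4: N2 marks N3=dead -> (dead,v1)
Op 5: N0 marks N3=alive -> (alive,v1)
Op 6: N0 marks N3=suspect -> (suspect,v2)
Op 7: N0 marks N3=dead -> (dead,v3)
Op 8: gossip N0<->N3 -> N0.N0=(alive,v0) N0.N1=(dead,v1) N0.N2=(alive,v0) N0.N3=(dead,v3) | N3.N0=(alive,v0) N3.N1=(dead,v1) N3.N2=(alive,v0) N3.N3=(dead,v3)
Op 9: gossip N0<->N1 -> N0.N0=(alive,v0) N0.N1=(dead,v1) N0.N2=(alive,v0) N0.N3=(dead,v3) | N1.N0=(alive,v0) N1.N1=(dead,v1) N1.N2=(alive,v0) N1.N3=(dead,v3)
Op 10: gossip N1<->N3 -> N1.N0=(alive,v0) N1.N1=(dead,v1) N1.N2=(alive,v0) N1.N3=(dead,v3) | N3.N0=(alive,v0) N3.N1=(dead,v1) N3.N2=(alive,v0) N3.N3=(dead,v3)
Op 11: N1 marks N0=suspect -> (suspect,v1)

Answer: dead 3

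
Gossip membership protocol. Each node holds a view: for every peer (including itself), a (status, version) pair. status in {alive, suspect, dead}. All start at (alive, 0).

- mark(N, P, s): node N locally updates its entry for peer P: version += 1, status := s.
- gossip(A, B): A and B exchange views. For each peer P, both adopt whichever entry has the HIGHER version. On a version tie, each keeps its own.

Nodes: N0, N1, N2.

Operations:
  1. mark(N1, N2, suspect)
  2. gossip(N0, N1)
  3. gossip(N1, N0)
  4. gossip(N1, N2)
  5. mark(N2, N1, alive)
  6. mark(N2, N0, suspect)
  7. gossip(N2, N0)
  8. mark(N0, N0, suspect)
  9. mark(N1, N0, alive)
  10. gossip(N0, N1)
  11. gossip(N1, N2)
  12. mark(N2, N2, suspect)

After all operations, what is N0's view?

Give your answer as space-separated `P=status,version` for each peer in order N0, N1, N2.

Op 1: N1 marks N2=suspect -> (suspect,v1)
Op 2: gossip N0<->N1 -> N0.N0=(alive,v0) N0.N1=(alive,v0) N0.N2=(suspect,v1) | N1.N0=(alive,v0) N1.N1=(alive,v0) N1.N2=(suspect,v1)
Op 3: gossip N1<->N0 -> N1.N0=(alive,v0) N1.N1=(alive,v0) N1.N2=(suspect,v1) | N0.N0=(alive,v0) N0.N1=(alive,v0) N0.N2=(suspect,v1)
Op 4: gossip N1<->N2 -> N1.N0=(alive,v0) N1.N1=(alive,v0) N1.N2=(suspect,v1) | N2.N0=(alive,v0) N2.N1=(alive,v0) N2.N2=(suspect,v1)
Op 5: N2 marks N1=alive -> (alive,v1)
Op 6: N2 marks N0=suspect -> (suspect,v1)
Op 7: gossip N2<->N0 -> N2.N0=(suspect,v1) N2.N1=(alive,v1) N2.N2=(suspect,v1) | N0.N0=(suspect,v1) N0.N1=(alive,v1) N0.N2=(suspect,v1)
Op 8: N0 marks N0=suspect -> (suspect,v2)
Op 9: N1 marks N0=alive -> (alive,v1)
Op 10: gossip N0<->N1 -> N0.N0=(suspect,v2) N0.N1=(alive,v1) N0.N2=(suspect,v1) | N1.N0=(suspect,v2) N1.N1=(alive,v1) N1.N2=(suspect,v1)
Op 11: gossip N1<->N2 -> N1.N0=(suspect,v2) N1.N1=(alive,v1) N1.N2=(suspect,v1) | N2.N0=(suspect,v2) N2.N1=(alive,v1) N2.N2=(suspect,v1)
Op 12: N2 marks N2=suspect -> (suspect,v2)

Answer: N0=suspect,2 N1=alive,1 N2=suspect,1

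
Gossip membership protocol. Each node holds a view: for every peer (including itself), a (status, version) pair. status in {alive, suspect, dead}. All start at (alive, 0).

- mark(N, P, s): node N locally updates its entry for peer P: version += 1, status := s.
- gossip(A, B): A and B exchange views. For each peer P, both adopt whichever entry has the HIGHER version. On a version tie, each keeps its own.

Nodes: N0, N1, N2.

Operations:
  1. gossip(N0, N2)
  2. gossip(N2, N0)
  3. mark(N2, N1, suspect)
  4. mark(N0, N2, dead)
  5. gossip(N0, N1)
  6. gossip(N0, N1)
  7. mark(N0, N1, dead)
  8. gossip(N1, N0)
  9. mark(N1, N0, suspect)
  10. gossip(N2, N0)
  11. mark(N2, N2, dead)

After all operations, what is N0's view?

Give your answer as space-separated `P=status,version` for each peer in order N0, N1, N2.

Op 1: gossip N0<->N2 -> N0.N0=(alive,v0) N0.N1=(alive,v0) N0.N2=(alive,v0) | N2.N0=(alive,v0) N2.N1=(alive,v0) N2.N2=(alive,v0)
Op 2: gossip N2<->N0 -> N2.N0=(alive,v0) N2.N1=(alive,v0) N2.N2=(alive,v0) | N0.N0=(alive,v0) N0.N1=(alive,v0) N0.N2=(alive,v0)
Op 3: N2 marks N1=suspect -> (suspect,v1)
Op 4: N0 marks N2=dead -> (dead,v1)
Op 5: gossip N0<->N1 -> N0.N0=(alive,v0) N0.N1=(alive,v0) N0.N2=(dead,v1) | N1.N0=(alive,v0) N1.N1=(alive,v0) N1.N2=(dead,v1)
Op 6: gossip N0<->N1 -> N0.N0=(alive,v0) N0.N1=(alive,v0) N0.N2=(dead,v1) | N1.N0=(alive,v0) N1.N1=(alive,v0) N1.N2=(dead,v1)
Op 7: N0 marks N1=dead -> (dead,v1)
Op 8: gossip N1<->N0 -> N1.N0=(alive,v0) N1.N1=(dead,v1) N1.N2=(dead,v1) | N0.N0=(alive,v0) N0.N1=(dead,v1) N0.N2=(dead,v1)
Op 9: N1 marks N0=suspect -> (suspect,v1)
Op 10: gossip N2<->N0 -> N2.N0=(alive,v0) N2.N1=(suspect,v1) N2.N2=(dead,v1) | N0.N0=(alive,v0) N0.N1=(dead,v1) N0.N2=(dead,v1)
Op 11: N2 marks N2=dead -> (dead,v2)

Answer: N0=alive,0 N1=dead,1 N2=dead,1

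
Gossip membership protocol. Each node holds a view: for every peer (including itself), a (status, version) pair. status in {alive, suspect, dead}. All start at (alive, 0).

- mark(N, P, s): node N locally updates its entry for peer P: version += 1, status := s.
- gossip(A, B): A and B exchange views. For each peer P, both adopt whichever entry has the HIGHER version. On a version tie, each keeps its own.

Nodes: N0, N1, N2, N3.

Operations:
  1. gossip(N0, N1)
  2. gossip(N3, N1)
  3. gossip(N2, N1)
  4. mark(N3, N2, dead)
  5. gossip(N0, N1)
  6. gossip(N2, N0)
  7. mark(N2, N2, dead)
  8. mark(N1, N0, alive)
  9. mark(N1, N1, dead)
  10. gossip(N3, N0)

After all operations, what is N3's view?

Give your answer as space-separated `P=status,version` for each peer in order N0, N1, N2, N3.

Answer: N0=alive,0 N1=alive,0 N2=dead,1 N3=alive,0

Derivation:
Op 1: gossip N0<->N1 -> N0.N0=(alive,v0) N0.N1=(alive,v0) N0.N2=(alive,v0) N0.N3=(alive,v0) | N1.N0=(alive,v0) N1.N1=(alive,v0) N1.N2=(alive,v0) N1.N3=(alive,v0)
Op 2: gossip N3<->N1 -> N3.N0=(alive,v0) N3.N1=(alive,v0) N3.N2=(alive,v0) N3.N3=(alive,v0) | N1.N0=(alive,v0) N1.N1=(alive,v0) N1.N2=(alive,v0) N1.N3=(alive,v0)
Op 3: gossip N2<->N1 -> N2.N0=(alive,v0) N2.N1=(alive,v0) N2.N2=(alive,v0) N2.N3=(alive,v0) | N1.N0=(alive,v0) N1.N1=(alive,v0) N1.N2=(alive,v0) N1.N3=(alive,v0)
Op 4: N3 marks N2=dead -> (dead,v1)
Op 5: gossip N0<->N1 -> N0.N0=(alive,v0) N0.N1=(alive,v0) N0.N2=(alive,v0) N0.N3=(alive,v0) | N1.N0=(alive,v0) N1.N1=(alive,v0) N1.N2=(alive,v0) N1.N3=(alive,v0)
Op 6: gossip N2<->N0 -> N2.N0=(alive,v0) N2.N1=(alive,v0) N2.N2=(alive,v0) N2.N3=(alive,v0) | N0.N0=(alive,v0) N0.N1=(alive,v0) N0.N2=(alive,v0) N0.N3=(alive,v0)
Op 7: N2 marks N2=dead -> (dead,v1)
Op 8: N1 marks N0=alive -> (alive,v1)
Op 9: N1 marks N1=dead -> (dead,v1)
Op 10: gossip N3<->N0 -> N3.N0=(alive,v0) N3.N1=(alive,v0) N3.N2=(dead,v1) N3.N3=(alive,v0) | N0.N0=(alive,v0) N0.N1=(alive,v0) N0.N2=(dead,v1) N0.N3=(alive,v0)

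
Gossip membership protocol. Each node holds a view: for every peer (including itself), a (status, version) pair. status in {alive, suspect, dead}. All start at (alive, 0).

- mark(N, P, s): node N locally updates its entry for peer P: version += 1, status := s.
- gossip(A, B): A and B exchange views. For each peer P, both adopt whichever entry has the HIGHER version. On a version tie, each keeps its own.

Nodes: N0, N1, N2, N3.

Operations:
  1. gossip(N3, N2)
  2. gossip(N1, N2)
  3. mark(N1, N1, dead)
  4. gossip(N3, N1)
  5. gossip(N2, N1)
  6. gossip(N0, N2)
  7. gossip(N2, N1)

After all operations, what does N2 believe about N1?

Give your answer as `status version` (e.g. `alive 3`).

Answer: dead 1

Derivation:
Op 1: gossip N3<->N2 -> N3.N0=(alive,v0) N3.N1=(alive,v0) N3.N2=(alive,v0) N3.N3=(alive,v0) | N2.N0=(alive,v0) N2.N1=(alive,v0) N2.N2=(alive,v0) N2.N3=(alive,v0)
Op 2: gossip N1<->N2 -> N1.N0=(alive,v0) N1.N1=(alive,v0) N1.N2=(alive,v0) N1.N3=(alive,v0) | N2.N0=(alive,v0) N2.N1=(alive,v0) N2.N2=(alive,v0) N2.N3=(alive,v0)
Op 3: N1 marks N1=dead -> (dead,v1)
Op 4: gossip N3<->N1 -> N3.N0=(alive,v0) N3.N1=(dead,v1) N3.N2=(alive,v0) N3.N3=(alive,v0) | N1.N0=(alive,v0) N1.N1=(dead,v1) N1.N2=(alive,v0) N1.N3=(alive,v0)
Op 5: gossip N2<->N1 -> N2.N0=(alive,v0) N2.N1=(dead,v1) N2.N2=(alive,v0) N2.N3=(alive,v0) | N1.N0=(alive,v0) N1.N1=(dead,v1) N1.N2=(alive,v0) N1.N3=(alive,v0)
Op 6: gossip N0<->N2 -> N0.N0=(alive,v0) N0.N1=(dead,v1) N0.N2=(alive,v0) N0.N3=(alive,v0) | N2.N0=(alive,v0) N2.N1=(dead,v1) N2.N2=(alive,v0) N2.N3=(alive,v0)
Op 7: gossip N2<->N1 -> N2.N0=(alive,v0) N2.N1=(dead,v1) N2.N2=(alive,v0) N2.N3=(alive,v0) | N1.N0=(alive,v0) N1.N1=(dead,v1) N1.N2=(alive,v0) N1.N3=(alive,v0)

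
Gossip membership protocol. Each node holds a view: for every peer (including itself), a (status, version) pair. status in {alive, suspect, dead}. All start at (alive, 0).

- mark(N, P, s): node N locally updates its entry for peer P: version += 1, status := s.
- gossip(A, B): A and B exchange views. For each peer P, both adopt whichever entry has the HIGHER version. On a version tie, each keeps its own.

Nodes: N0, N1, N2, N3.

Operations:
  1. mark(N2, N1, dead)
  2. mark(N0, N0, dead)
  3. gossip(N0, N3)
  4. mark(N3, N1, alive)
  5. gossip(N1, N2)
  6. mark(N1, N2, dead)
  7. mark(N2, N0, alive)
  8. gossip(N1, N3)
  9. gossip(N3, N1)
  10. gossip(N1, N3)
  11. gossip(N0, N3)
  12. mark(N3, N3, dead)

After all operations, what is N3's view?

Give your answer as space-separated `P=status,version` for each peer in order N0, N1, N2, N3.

Op 1: N2 marks N1=dead -> (dead,v1)
Op 2: N0 marks N0=dead -> (dead,v1)
Op 3: gossip N0<->N3 -> N0.N0=(dead,v1) N0.N1=(alive,v0) N0.N2=(alive,v0) N0.N3=(alive,v0) | N3.N0=(dead,v1) N3.N1=(alive,v0) N3.N2=(alive,v0) N3.N3=(alive,v0)
Op 4: N3 marks N1=alive -> (alive,v1)
Op 5: gossip N1<->N2 -> N1.N0=(alive,v0) N1.N1=(dead,v1) N1.N2=(alive,v0) N1.N3=(alive,v0) | N2.N0=(alive,v0) N2.N1=(dead,v1) N2.N2=(alive,v0) N2.N3=(alive,v0)
Op 6: N1 marks N2=dead -> (dead,v1)
Op 7: N2 marks N0=alive -> (alive,v1)
Op 8: gossip N1<->N3 -> N1.N0=(dead,v1) N1.N1=(dead,v1) N1.N2=(dead,v1) N1.N3=(alive,v0) | N3.N0=(dead,v1) N3.N1=(alive,v1) N3.N2=(dead,v1) N3.N3=(alive,v0)
Op 9: gossip N3<->N1 -> N3.N0=(dead,v1) N3.N1=(alive,v1) N3.N2=(dead,v1) N3.N3=(alive,v0) | N1.N0=(dead,v1) N1.N1=(dead,v1) N1.N2=(dead,v1) N1.N3=(alive,v0)
Op 10: gossip N1<->N3 -> N1.N0=(dead,v1) N1.N1=(dead,v1) N1.N2=(dead,v1) N1.N3=(alive,v0) | N3.N0=(dead,v1) N3.N1=(alive,v1) N3.N2=(dead,v1) N3.N3=(alive,v0)
Op 11: gossip N0<->N3 -> N0.N0=(dead,v1) N0.N1=(alive,v1) N0.N2=(dead,v1) N0.N3=(alive,v0) | N3.N0=(dead,v1) N3.N1=(alive,v1) N3.N2=(dead,v1) N3.N3=(alive,v0)
Op 12: N3 marks N3=dead -> (dead,v1)

Answer: N0=dead,1 N1=alive,1 N2=dead,1 N3=dead,1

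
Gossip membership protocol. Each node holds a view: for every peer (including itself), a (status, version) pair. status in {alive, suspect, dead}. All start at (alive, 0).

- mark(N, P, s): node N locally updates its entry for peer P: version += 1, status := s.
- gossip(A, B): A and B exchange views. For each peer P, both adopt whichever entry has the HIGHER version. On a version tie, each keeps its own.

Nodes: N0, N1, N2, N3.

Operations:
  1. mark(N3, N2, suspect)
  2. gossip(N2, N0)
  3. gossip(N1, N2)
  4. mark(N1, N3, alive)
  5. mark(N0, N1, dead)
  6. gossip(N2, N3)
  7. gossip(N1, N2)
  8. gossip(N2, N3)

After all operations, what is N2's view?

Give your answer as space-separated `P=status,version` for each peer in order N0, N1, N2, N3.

Answer: N0=alive,0 N1=alive,0 N2=suspect,1 N3=alive,1

Derivation:
Op 1: N3 marks N2=suspect -> (suspect,v1)
Op 2: gossip N2<->N0 -> N2.N0=(alive,v0) N2.N1=(alive,v0) N2.N2=(alive,v0) N2.N3=(alive,v0) | N0.N0=(alive,v0) N0.N1=(alive,v0) N0.N2=(alive,v0) N0.N3=(alive,v0)
Op 3: gossip N1<->N2 -> N1.N0=(alive,v0) N1.N1=(alive,v0) N1.N2=(alive,v0) N1.N3=(alive,v0) | N2.N0=(alive,v0) N2.N1=(alive,v0) N2.N2=(alive,v0) N2.N3=(alive,v0)
Op 4: N1 marks N3=alive -> (alive,v1)
Op 5: N0 marks N1=dead -> (dead,v1)
Op 6: gossip N2<->N3 -> N2.N0=(alive,v0) N2.N1=(alive,v0) N2.N2=(suspect,v1) N2.N3=(alive,v0) | N3.N0=(alive,v0) N3.N1=(alive,v0) N3.N2=(suspect,v1) N3.N3=(alive,v0)
Op 7: gossip N1<->N2 -> N1.N0=(alive,v0) N1.N1=(alive,v0) N1.N2=(suspect,v1) N1.N3=(alive,v1) | N2.N0=(alive,v0) N2.N1=(alive,v0) N2.N2=(suspect,v1) N2.N3=(alive,v1)
Op 8: gossip N2<->N3 -> N2.N0=(alive,v0) N2.N1=(alive,v0) N2.N2=(suspect,v1) N2.N3=(alive,v1) | N3.N0=(alive,v0) N3.N1=(alive,v0) N3.N2=(suspect,v1) N3.N3=(alive,v1)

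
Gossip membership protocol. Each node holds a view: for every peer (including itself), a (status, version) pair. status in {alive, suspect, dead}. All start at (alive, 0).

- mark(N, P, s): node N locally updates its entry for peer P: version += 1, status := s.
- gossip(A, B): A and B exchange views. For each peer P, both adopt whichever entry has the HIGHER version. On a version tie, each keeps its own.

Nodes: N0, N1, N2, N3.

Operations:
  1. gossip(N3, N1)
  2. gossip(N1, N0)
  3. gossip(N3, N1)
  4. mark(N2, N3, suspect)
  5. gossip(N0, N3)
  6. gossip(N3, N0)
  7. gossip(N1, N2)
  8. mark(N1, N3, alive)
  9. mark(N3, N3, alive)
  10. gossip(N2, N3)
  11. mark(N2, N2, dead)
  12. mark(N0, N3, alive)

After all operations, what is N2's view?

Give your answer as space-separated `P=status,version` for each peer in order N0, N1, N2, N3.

Answer: N0=alive,0 N1=alive,0 N2=dead,1 N3=suspect,1

Derivation:
Op 1: gossip N3<->N1 -> N3.N0=(alive,v0) N3.N1=(alive,v0) N3.N2=(alive,v0) N3.N3=(alive,v0) | N1.N0=(alive,v0) N1.N1=(alive,v0) N1.N2=(alive,v0) N1.N3=(alive,v0)
Op 2: gossip N1<->N0 -> N1.N0=(alive,v0) N1.N1=(alive,v0) N1.N2=(alive,v0) N1.N3=(alive,v0) | N0.N0=(alive,v0) N0.N1=(alive,v0) N0.N2=(alive,v0) N0.N3=(alive,v0)
Op 3: gossip N3<->N1 -> N3.N0=(alive,v0) N3.N1=(alive,v0) N3.N2=(alive,v0) N3.N3=(alive,v0) | N1.N0=(alive,v0) N1.N1=(alive,v0) N1.N2=(alive,v0) N1.N3=(alive,v0)
Op 4: N2 marks N3=suspect -> (suspect,v1)
Op 5: gossip N0<->N3 -> N0.N0=(alive,v0) N0.N1=(alive,v0) N0.N2=(alive,v0) N0.N3=(alive,v0) | N3.N0=(alive,v0) N3.N1=(alive,v0) N3.N2=(alive,v0) N3.N3=(alive,v0)
Op 6: gossip N3<->N0 -> N3.N0=(alive,v0) N3.N1=(alive,v0) N3.N2=(alive,v0) N3.N3=(alive,v0) | N0.N0=(alive,v0) N0.N1=(alive,v0) N0.N2=(alive,v0) N0.N3=(alive,v0)
Op 7: gossip N1<->N2 -> N1.N0=(alive,v0) N1.N1=(alive,v0) N1.N2=(alive,v0) N1.N3=(suspect,v1) | N2.N0=(alive,v0) N2.N1=(alive,v0) N2.N2=(alive,v0) N2.N3=(suspect,v1)
Op 8: N1 marks N3=alive -> (alive,v2)
Op 9: N3 marks N3=alive -> (alive,v1)
Op 10: gossip N2<->N3 -> N2.N0=(alive,v0) N2.N1=(alive,v0) N2.N2=(alive,v0) N2.N3=(suspect,v1) | N3.N0=(alive,v0) N3.N1=(alive,v0) N3.N2=(alive,v0) N3.N3=(alive,v1)
Op 11: N2 marks N2=dead -> (dead,v1)
Op 12: N0 marks N3=alive -> (alive,v1)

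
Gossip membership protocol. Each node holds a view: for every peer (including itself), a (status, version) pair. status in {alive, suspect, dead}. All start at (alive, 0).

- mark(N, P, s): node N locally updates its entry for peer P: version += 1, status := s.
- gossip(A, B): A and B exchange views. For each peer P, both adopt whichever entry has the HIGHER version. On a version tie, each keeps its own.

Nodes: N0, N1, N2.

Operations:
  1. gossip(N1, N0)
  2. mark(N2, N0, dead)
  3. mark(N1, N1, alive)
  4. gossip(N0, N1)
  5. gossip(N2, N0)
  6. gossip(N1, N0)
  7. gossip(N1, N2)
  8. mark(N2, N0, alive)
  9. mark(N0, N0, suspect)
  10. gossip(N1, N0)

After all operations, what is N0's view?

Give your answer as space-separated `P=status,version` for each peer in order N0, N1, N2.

Op 1: gossip N1<->N0 -> N1.N0=(alive,v0) N1.N1=(alive,v0) N1.N2=(alive,v0) | N0.N0=(alive,v0) N0.N1=(alive,v0) N0.N2=(alive,v0)
Op 2: N2 marks N0=dead -> (dead,v1)
Op 3: N1 marks N1=alive -> (alive,v1)
Op 4: gossip N0<->N1 -> N0.N0=(alive,v0) N0.N1=(alive,v1) N0.N2=(alive,v0) | N1.N0=(alive,v0) N1.N1=(alive,v1) N1.N2=(alive,v0)
Op 5: gossip N2<->N0 -> N2.N0=(dead,v1) N2.N1=(alive,v1) N2.N2=(alive,v0) | N0.N0=(dead,v1) N0.N1=(alive,v1) N0.N2=(alive,v0)
Op 6: gossip N1<->N0 -> N1.N0=(dead,v1) N1.N1=(alive,v1) N1.N2=(alive,v0) | N0.N0=(dead,v1) N0.N1=(alive,v1) N0.N2=(alive,v0)
Op 7: gossip N1<->N2 -> N1.N0=(dead,v1) N1.N1=(alive,v1) N1.N2=(alive,v0) | N2.N0=(dead,v1) N2.N1=(alive,v1) N2.N2=(alive,v0)
Op 8: N2 marks N0=alive -> (alive,v2)
Op 9: N0 marks N0=suspect -> (suspect,v2)
Op 10: gossip N1<->N0 -> N1.N0=(suspect,v2) N1.N1=(alive,v1) N1.N2=(alive,v0) | N0.N0=(suspect,v2) N0.N1=(alive,v1) N0.N2=(alive,v0)

Answer: N0=suspect,2 N1=alive,1 N2=alive,0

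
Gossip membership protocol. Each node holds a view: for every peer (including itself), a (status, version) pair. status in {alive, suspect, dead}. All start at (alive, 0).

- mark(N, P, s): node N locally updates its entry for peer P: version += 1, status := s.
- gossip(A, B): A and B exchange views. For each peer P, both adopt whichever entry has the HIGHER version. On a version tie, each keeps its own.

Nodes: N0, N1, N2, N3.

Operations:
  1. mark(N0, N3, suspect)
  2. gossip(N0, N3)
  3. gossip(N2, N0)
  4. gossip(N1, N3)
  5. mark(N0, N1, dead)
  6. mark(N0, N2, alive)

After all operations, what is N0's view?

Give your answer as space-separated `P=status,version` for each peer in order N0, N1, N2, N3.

Answer: N0=alive,0 N1=dead,1 N2=alive,1 N3=suspect,1

Derivation:
Op 1: N0 marks N3=suspect -> (suspect,v1)
Op 2: gossip N0<->N3 -> N0.N0=(alive,v0) N0.N1=(alive,v0) N0.N2=(alive,v0) N0.N3=(suspect,v1) | N3.N0=(alive,v0) N3.N1=(alive,v0) N3.N2=(alive,v0) N3.N3=(suspect,v1)
Op 3: gossip N2<->N0 -> N2.N0=(alive,v0) N2.N1=(alive,v0) N2.N2=(alive,v0) N2.N3=(suspect,v1) | N0.N0=(alive,v0) N0.N1=(alive,v0) N0.N2=(alive,v0) N0.N3=(suspect,v1)
Op 4: gossip N1<->N3 -> N1.N0=(alive,v0) N1.N1=(alive,v0) N1.N2=(alive,v0) N1.N3=(suspect,v1) | N3.N0=(alive,v0) N3.N1=(alive,v0) N3.N2=(alive,v0) N3.N3=(suspect,v1)
Op 5: N0 marks N1=dead -> (dead,v1)
Op 6: N0 marks N2=alive -> (alive,v1)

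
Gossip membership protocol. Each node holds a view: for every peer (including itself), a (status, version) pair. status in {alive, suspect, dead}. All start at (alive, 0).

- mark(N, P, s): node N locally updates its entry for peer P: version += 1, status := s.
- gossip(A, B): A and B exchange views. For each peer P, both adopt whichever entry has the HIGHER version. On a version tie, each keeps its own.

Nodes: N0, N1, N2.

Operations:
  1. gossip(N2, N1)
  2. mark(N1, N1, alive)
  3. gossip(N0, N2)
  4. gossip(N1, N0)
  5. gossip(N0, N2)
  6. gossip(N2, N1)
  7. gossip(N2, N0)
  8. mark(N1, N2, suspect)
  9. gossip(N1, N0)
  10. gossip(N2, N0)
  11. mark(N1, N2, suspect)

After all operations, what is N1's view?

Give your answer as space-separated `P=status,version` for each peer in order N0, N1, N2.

Op 1: gossip N2<->N1 -> N2.N0=(alive,v0) N2.N1=(alive,v0) N2.N2=(alive,v0) | N1.N0=(alive,v0) N1.N1=(alive,v0) N1.N2=(alive,v0)
Op 2: N1 marks N1=alive -> (alive,v1)
Op 3: gossip N0<->N2 -> N0.N0=(alive,v0) N0.N1=(alive,v0) N0.N2=(alive,v0) | N2.N0=(alive,v0) N2.N1=(alive,v0) N2.N2=(alive,v0)
Op 4: gossip N1<->N0 -> N1.N0=(alive,v0) N1.N1=(alive,v1) N1.N2=(alive,v0) | N0.N0=(alive,v0) N0.N1=(alive,v1) N0.N2=(alive,v0)
Op 5: gossip N0<->N2 -> N0.N0=(alive,v0) N0.N1=(alive,v1) N0.N2=(alive,v0) | N2.N0=(alive,v0) N2.N1=(alive,v1) N2.N2=(alive,v0)
Op 6: gossip N2<->N1 -> N2.N0=(alive,v0) N2.N1=(alive,v1) N2.N2=(alive,v0) | N1.N0=(alive,v0) N1.N1=(alive,v1) N1.N2=(alive,v0)
Op 7: gossip N2<->N0 -> N2.N0=(alive,v0) N2.N1=(alive,v1) N2.N2=(alive,v0) | N0.N0=(alive,v0) N0.N1=(alive,v1) N0.N2=(alive,v0)
Op 8: N1 marks N2=suspect -> (suspect,v1)
Op 9: gossip N1<->N0 -> N1.N0=(alive,v0) N1.N1=(alive,v1) N1.N2=(suspect,v1) | N0.N0=(alive,v0) N0.N1=(alive,v1) N0.N2=(suspect,v1)
Op 10: gossip N2<->N0 -> N2.N0=(alive,v0) N2.N1=(alive,v1) N2.N2=(suspect,v1) | N0.N0=(alive,v0) N0.N1=(alive,v1) N0.N2=(suspect,v1)
Op 11: N1 marks N2=suspect -> (suspect,v2)

Answer: N0=alive,0 N1=alive,1 N2=suspect,2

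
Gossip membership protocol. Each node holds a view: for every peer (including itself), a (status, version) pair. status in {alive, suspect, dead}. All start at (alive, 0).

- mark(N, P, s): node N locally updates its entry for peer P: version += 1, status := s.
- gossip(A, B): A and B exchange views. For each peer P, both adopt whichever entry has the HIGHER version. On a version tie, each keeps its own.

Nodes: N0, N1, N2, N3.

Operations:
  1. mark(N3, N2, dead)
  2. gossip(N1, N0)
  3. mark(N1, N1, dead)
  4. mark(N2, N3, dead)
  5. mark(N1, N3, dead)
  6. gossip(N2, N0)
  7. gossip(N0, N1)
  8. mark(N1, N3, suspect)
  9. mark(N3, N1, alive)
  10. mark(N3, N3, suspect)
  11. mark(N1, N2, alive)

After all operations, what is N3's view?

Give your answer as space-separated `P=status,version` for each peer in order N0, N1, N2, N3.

Answer: N0=alive,0 N1=alive,1 N2=dead,1 N3=suspect,1

Derivation:
Op 1: N3 marks N2=dead -> (dead,v1)
Op 2: gossip N1<->N0 -> N1.N0=(alive,v0) N1.N1=(alive,v0) N1.N2=(alive,v0) N1.N3=(alive,v0) | N0.N0=(alive,v0) N0.N1=(alive,v0) N0.N2=(alive,v0) N0.N3=(alive,v0)
Op 3: N1 marks N1=dead -> (dead,v1)
Op 4: N2 marks N3=dead -> (dead,v1)
Op 5: N1 marks N3=dead -> (dead,v1)
Op 6: gossip N2<->N0 -> N2.N0=(alive,v0) N2.N1=(alive,v0) N2.N2=(alive,v0) N2.N3=(dead,v1) | N0.N0=(alive,v0) N0.N1=(alive,v0) N0.N2=(alive,v0) N0.N3=(dead,v1)
Op 7: gossip N0<->N1 -> N0.N0=(alive,v0) N0.N1=(dead,v1) N0.N2=(alive,v0) N0.N3=(dead,v1) | N1.N0=(alive,v0) N1.N1=(dead,v1) N1.N2=(alive,v0) N1.N3=(dead,v1)
Op 8: N1 marks N3=suspect -> (suspect,v2)
Op 9: N3 marks N1=alive -> (alive,v1)
Op 10: N3 marks N3=suspect -> (suspect,v1)
Op 11: N1 marks N2=alive -> (alive,v1)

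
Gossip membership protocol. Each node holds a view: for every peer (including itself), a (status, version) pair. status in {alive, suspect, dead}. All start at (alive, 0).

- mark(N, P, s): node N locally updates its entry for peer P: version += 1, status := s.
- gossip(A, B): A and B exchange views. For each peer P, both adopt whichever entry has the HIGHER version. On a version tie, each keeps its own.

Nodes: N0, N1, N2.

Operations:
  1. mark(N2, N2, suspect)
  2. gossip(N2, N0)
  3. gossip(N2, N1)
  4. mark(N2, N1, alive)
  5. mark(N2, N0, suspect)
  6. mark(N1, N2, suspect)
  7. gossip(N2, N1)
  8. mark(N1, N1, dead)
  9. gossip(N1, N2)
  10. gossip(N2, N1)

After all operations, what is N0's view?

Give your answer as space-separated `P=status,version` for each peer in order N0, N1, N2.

Answer: N0=alive,0 N1=alive,0 N2=suspect,1

Derivation:
Op 1: N2 marks N2=suspect -> (suspect,v1)
Op 2: gossip N2<->N0 -> N2.N0=(alive,v0) N2.N1=(alive,v0) N2.N2=(suspect,v1) | N0.N0=(alive,v0) N0.N1=(alive,v0) N0.N2=(suspect,v1)
Op 3: gossip N2<->N1 -> N2.N0=(alive,v0) N2.N1=(alive,v0) N2.N2=(suspect,v1) | N1.N0=(alive,v0) N1.N1=(alive,v0) N1.N2=(suspect,v1)
Op 4: N2 marks N1=alive -> (alive,v1)
Op 5: N2 marks N0=suspect -> (suspect,v1)
Op 6: N1 marks N2=suspect -> (suspect,v2)
Op 7: gossip N2<->N1 -> N2.N0=(suspect,v1) N2.N1=(alive,v1) N2.N2=(suspect,v2) | N1.N0=(suspect,v1) N1.N1=(alive,v1) N1.N2=(suspect,v2)
Op 8: N1 marks N1=dead -> (dead,v2)
Op 9: gossip N1<->N2 -> N1.N0=(suspect,v1) N1.N1=(dead,v2) N1.N2=(suspect,v2) | N2.N0=(suspect,v1) N2.N1=(dead,v2) N2.N2=(suspect,v2)
Op 10: gossip N2<->N1 -> N2.N0=(suspect,v1) N2.N1=(dead,v2) N2.N2=(suspect,v2) | N1.N0=(suspect,v1) N1.N1=(dead,v2) N1.N2=(suspect,v2)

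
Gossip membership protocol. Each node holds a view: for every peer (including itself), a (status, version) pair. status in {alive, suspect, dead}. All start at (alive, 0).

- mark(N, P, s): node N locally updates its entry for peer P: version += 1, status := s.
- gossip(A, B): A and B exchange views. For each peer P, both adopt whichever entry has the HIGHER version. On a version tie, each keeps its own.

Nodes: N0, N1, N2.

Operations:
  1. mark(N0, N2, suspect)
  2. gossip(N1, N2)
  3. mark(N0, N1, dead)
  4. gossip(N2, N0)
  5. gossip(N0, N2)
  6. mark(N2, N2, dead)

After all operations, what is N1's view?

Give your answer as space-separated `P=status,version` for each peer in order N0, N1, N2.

Op 1: N0 marks N2=suspect -> (suspect,v1)
Op 2: gossip N1<->N2 -> N1.N0=(alive,v0) N1.N1=(alive,v0) N1.N2=(alive,v0) | N2.N0=(alive,v0) N2.N1=(alive,v0) N2.N2=(alive,v0)
Op 3: N0 marks N1=dead -> (dead,v1)
Op 4: gossip N2<->N0 -> N2.N0=(alive,v0) N2.N1=(dead,v1) N2.N2=(suspect,v1) | N0.N0=(alive,v0) N0.N1=(dead,v1) N0.N2=(suspect,v1)
Op 5: gossip N0<->N2 -> N0.N0=(alive,v0) N0.N1=(dead,v1) N0.N2=(suspect,v1) | N2.N0=(alive,v0) N2.N1=(dead,v1) N2.N2=(suspect,v1)
Op 6: N2 marks N2=dead -> (dead,v2)

Answer: N0=alive,0 N1=alive,0 N2=alive,0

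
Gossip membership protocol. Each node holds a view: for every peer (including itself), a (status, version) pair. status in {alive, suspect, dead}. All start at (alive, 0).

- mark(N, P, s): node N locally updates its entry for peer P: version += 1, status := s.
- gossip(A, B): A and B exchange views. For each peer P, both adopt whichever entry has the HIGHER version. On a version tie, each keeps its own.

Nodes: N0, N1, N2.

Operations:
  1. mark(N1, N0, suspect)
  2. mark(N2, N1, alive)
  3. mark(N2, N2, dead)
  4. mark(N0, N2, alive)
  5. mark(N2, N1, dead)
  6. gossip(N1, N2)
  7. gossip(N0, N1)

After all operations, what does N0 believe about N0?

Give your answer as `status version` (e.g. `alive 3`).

Op 1: N1 marks N0=suspect -> (suspect,v1)
Op 2: N2 marks N1=alive -> (alive,v1)
Op 3: N2 marks N2=dead -> (dead,v1)
Op 4: N0 marks N2=alive -> (alive,v1)
Op 5: N2 marks N1=dead -> (dead,v2)
Op 6: gossip N1<->N2 -> N1.N0=(suspect,v1) N1.N1=(dead,v2) N1.N2=(dead,v1) | N2.N0=(suspect,v1) N2.N1=(dead,v2) N2.N2=(dead,v1)
Op 7: gossip N0<->N1 -> N0.N0=(suspect,v1) N0.N1=(dead,v2) N0.N2=(alive,v1) | N1.N0=(suspect,v1) N1.N1=(dead,v2) N1.N2=(dead,v1)

Answer: suspect 1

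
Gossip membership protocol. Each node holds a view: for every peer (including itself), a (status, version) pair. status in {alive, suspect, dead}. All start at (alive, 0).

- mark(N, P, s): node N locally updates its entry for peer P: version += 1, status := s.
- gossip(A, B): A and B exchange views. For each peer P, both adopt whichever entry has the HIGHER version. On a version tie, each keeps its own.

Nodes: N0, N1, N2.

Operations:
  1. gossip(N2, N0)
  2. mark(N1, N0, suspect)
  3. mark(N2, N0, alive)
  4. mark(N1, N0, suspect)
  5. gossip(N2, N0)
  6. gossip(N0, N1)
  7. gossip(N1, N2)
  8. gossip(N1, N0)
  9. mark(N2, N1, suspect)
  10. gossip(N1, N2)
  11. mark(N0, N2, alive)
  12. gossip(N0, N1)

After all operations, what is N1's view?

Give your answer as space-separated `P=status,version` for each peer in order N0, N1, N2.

Op 1: gossip N2<->N0 -> N2.N0=(alive,v0) N2.N1=(alive,v0) N2.N2=(alive,v0) | N0.N0=(alive,v0) N0.N1=(alive,v0) N0.N2=(alive,v0)
Op 2: N1 marks N0=suspect -> (suspect,v1)
Op 3: N2 marks N0=alive -> (alive,v1)
Op 4: N1 marks N0=suspect -> (suspect,v2)
Op 5: gossip N2<->N0 -> N2.N0=(alive,v1) N2.N1=(alive,v0) N2.N2=(alive,v0) | N0.N0=(alive,v1) N0.N1=(alive,v0) N0.N2=(alive,v0)
Op 6: gossip N0<->N1 -> N0.N0=(suspect,v2) N0.N1=(alive,v0) N0.N2=(alive,v0) | N1.N0=(suspect,v2) N1.N1=(alive,v0) N1.N2=(alive,v0)
Op 7: gossip N1<->N2 -> N1.N0=(suspect,v2) N1.N1=(alive,v0) N1.N2=(alive,v0) | N2.N0=(suspect,v2) N2.N1=(alive,v0) N2.N2=(alive,v0)
Op 8: gossip N1<->N0 -> N1.N0=(suspect,v2) N1.N1=(alive,v0) N1.N2=(alive,v0) | N0.N0=(suspect,v2) N0.N1=(alive,v0) N0.N2=(alive,v0)
Op 9: N2 marks N1=suspect -> (suspect,v1)
Op 10: gossip N1<->N2 -> N1.N0=(suspect,v2) N1.N1=(suspect,v1) N1.N2=(alive,v0) | N2.N0=(suspect,v2) N2.N1=(suspect,v1) N2.N2=(alive,v0)
Op 11: N0 marks N2=alive -> (alive,v1)
Op 12: gossip N0<->N1 -> N0.N0=(suspect,v2) N0.N1=(suspect,v1) N0.N2=(alive,v1) | N1.N0=(suspect,v2) N1.N1=(suspect,v1) N1.N2=(alive,v1)

Answer: N0=suspect,2 N1=suspect,1 N2=alive,1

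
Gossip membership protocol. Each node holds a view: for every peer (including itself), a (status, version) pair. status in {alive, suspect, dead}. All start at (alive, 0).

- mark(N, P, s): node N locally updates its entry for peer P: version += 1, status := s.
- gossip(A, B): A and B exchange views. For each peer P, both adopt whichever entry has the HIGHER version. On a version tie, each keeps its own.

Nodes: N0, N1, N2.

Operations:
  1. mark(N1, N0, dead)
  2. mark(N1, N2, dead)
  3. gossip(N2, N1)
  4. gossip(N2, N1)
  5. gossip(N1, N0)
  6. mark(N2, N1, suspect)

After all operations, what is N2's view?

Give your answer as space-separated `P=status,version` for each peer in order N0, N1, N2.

Op 1: N1 marks N0=dead -> (dead,v1)
Op 2: N1 marks N2=dead -> (dead,v1)
Op 3: gossip N2<->N1 -> N2.N0=(dead,v1) N2.N1=(alive,v0) N2.N2=(dead,v1) | N1.N0=(dead,v1) N1.N1=(alive,v0) N1.N2=(dead,v1)
Op 4: gossip N2<->N1 -> N2.N0=(dead,v1) N2.N1=(alive,v0) N2.N2=(dead,v1) | N1.N0=(dead,v1) N1.N1=(alive,v0) N1.N2=(dead,v1)
Op 5: gossip N1<->N0 -> N1.N0=(dead,v1) N1.N1=(alive,v0) N1.N2=(dead,v1) | N0.N0=(dead,v1) N0.N1=(alive,v0) N0.N2=(dead,v1)
Op 6: N2 marks N1=suspect -> (suspect,v1)

Answer: N0=dead,1 N1=suspect,1 N2=dead,1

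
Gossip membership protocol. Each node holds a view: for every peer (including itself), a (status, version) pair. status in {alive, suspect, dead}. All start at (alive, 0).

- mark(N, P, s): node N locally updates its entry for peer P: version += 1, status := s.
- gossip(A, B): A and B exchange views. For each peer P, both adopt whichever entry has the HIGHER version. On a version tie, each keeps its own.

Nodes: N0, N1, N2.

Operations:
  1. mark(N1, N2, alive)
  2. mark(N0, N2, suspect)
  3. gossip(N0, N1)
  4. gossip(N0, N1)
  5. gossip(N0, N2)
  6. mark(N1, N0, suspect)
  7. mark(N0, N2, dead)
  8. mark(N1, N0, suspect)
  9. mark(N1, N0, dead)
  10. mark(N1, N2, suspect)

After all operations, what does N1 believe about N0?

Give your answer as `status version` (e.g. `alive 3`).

Answer: dead 3

Derivation:
Op 1: N1 marks N2=alive -> (alive,v1)
Op 2: N0 marks N2=suspect -> (suspect,v1)
Op 3: gossip N0<->N1 -> N0.N0=(alive,v0) N0.N1=(alive,v0) N0.N2=(suspect,v1) | N1.N0=(alive,v0) N1.N1=(alive,v0) N1.N2=(alive,v1)
Op 4: gossip N0<->N1 -> N0.N0=(alive,v0) N0.N1=(alive,v0) N0.N2=(suspect,v1) | N1.N0=(alive,v0) N1.N1=(alive,v0) N1.N2=(alive,v1)
Op 5: gossip N0<->N2 -> N0.N0=(alive,v0) N0.N1=(alive,v0) N0.N2=(suspect,v1) | N2.N0=(alive,v0) N2.N1=(alive,v0) N2.N2=(suspect,v1)
Op 6: N1 marks N0=suspect -> (suspect,v1)
Op 7: N0 marks N2=dead -> (dead,v2)
Op 8: N1 marks N0=suspect -> (suspect,v2)
Op 9: N1 marks N0=dead -> (dead,v3)
Op 10: N1 marks N2=suspect -> (suspect,v2)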